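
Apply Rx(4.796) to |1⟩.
-0.6769i|0⟩ - 0.736|1⟩

Rx(4.796) = [[cos(θ/2), −i·sin(θ/2)], [−i·sin(θ/2), cos(θ/2)]]; θ = 4.796, cos(θ/2) ≈ -0.736041, sin(θ/2) ≈ 0.676937.
With a = amp(|0⟩) = 0 and b = amp(|1⟩) = 1:
new amp(|0⟩) = (-0.736041)·a + (-0.676937i)·b = -0.6769i
new amp(|1⟩) = (-0.676937i)·a + (-0.736041)·b = -0.736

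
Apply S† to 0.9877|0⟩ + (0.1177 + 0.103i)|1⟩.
0.9877|0⟩ + (0.103 - 0.1177i)|1⟩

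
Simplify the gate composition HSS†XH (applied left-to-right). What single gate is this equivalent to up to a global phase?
Z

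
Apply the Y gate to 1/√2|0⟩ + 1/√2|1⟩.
-(1/√2)i|0⟩ + (1/√2)i|1⟩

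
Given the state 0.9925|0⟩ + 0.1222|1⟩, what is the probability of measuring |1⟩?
0.01493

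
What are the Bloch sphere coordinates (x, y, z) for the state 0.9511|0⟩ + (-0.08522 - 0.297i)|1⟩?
(-0.1621, -0.565, 0.8091)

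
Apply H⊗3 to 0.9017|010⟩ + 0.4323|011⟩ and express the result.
0.4716|000⟩ + 0.166|001⟩ - 0.4716|010⟩ - 0.166|011⟩ + 0.4716|100⟩ + 0.166|101⟩ - 0.4716|110⟩ - 0.166|111⟩

H⊗3 gives amp(|y⟩) = (1/2√2) Σ_x (−1)^(x·y) amp(|x⟩), where x·y is the number of positions in which both x and y have a 1.
|000⟩: (0.9017 + 0.4323)/(2√2) = 0.4716
|001⟩: (0.9017 - 0.4323)/(2√2) = 0.166
|010⟩: (-0.9017 - 0.4323)/(2√2) = -0.4716
|011⟩: (-0.9017 + 0.4323)/(2√2) = -0.166
|100⟩: (0.9017 + 0.4323)/(2√2) = 0.4716
|101⟩: (0.9017 - 0.4323)/(2√2) = 0.166
|110⟩: (-0.9017 - 0.4323)/(2√2) = -0.4716
|111⟩: (-0.9017 + 0.4323)/(2√2) = -0.166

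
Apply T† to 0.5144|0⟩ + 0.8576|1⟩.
0.5144|0⟩ + (0.6064 - 0.6064i)|1⟩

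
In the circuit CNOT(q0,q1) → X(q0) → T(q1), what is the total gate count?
3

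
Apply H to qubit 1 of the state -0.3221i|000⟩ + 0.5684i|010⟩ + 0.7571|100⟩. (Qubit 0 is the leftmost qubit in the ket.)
0.1742i|000⟩ - 0.6297i|010⟩ + 0.5354|100⟩ + 0.5354|110⟩

H on qubit 1 mixes each pair of kets that differ only in qubit 1: amplitudes (a, b) of (|…0…⟩, |…1…⟩) become ((a + b)/√2, (a − b)/√2). Kets absent from the input have amplitude 0.
(|000⟩, |010⟩): (a, b) = (-0.3221i, 0.5684i) → (0.1742i, -0.6297i)
(|100⟩, |110⟩): (a, b) = (0.7571, 0) → (0.5354, 0.5354)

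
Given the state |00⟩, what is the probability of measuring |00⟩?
1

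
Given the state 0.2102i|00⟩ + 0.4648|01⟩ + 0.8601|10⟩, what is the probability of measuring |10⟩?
0.7398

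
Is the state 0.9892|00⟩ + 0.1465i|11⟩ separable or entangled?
Entangled

Writing the state as a|00⟩ + b|01⟩ + c|10⟩ + d|11⟩, it is a product state iff ad − bc = 0.
Here (a, b, c, d) = (0.9892, 0, 0, 0.1465i): ad − bc = (0.9892)(0.1465i) − (0)(0) = 0.1449i ≠ 0, so the state is entangled.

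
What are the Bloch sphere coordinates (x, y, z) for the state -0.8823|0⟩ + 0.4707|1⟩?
(-0.8306, 0, 0.5569)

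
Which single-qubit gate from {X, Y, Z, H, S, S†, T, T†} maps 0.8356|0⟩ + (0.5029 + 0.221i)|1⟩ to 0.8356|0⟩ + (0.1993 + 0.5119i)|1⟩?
T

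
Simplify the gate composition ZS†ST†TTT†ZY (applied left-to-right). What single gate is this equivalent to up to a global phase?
Y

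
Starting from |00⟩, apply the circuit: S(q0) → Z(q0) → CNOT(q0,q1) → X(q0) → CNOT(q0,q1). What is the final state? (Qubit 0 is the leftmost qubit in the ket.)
|11⟩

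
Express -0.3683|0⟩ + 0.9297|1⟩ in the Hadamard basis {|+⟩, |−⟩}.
0.397|+⟩ - 0.9178|−⟩

With |ψ⟩ = α|0⟩ + β|1⟩, the Hadamard-basis coefficients are ⟨+|ψ⟩ = (α + β)/√2 and ⟨−|ψ⟩ = (α − β)/√2.
Here α = -0.3683, β = 0.9297: (α + β)/√2 = 0.397, (α − β)/√2 = -0.9178.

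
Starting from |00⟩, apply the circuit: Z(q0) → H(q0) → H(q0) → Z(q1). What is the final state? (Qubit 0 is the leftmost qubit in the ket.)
|00⟩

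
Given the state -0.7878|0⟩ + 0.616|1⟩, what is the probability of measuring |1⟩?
0.3795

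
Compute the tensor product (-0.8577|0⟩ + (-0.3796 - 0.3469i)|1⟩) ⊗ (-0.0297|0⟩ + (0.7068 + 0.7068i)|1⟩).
0.02547|00⟩ + (-0.6062 - 0.6062i)|01⟩ + (0.01127 + 0.0103i)|10⟩ + (-0.02311 - 0.5135i)|11⟩

amp(|b₁b₂…⟩) = product of the factor amplitudes for bits b₁, b₂, …; only kets whose every factor amplitude is nonzero survive.
|00⟩: (-0.8577)(-0.0297) = 0.02547
|01⟩: (-0.8577)(0.7068 + 0.7068i) = (-0.6062 - 0.6062i)
|10⟩: (-0.3796 - 0.3469i)(-0.0297) = (0.01127 + 0.0103i)
|11⟩: (-0.3796 - 0.3469i)(0.7068 + 0.7068i) = (-0.02311 - 0.5135i)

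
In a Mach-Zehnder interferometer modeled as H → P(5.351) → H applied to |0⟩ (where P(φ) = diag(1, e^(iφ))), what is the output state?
(0.798 - 0.4015i)|0⟩ + (0.202 + 0.4015i)|1⟩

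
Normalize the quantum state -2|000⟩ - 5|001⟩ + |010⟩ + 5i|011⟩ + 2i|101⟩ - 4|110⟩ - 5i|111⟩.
-0.2|000⟩ - 1/2|001⟩ + 0.1|010⟩ + (1/2)i|011⟩ + 0.2i|101⟩ - 0.4|110⟩ - (1/2)i|111⟩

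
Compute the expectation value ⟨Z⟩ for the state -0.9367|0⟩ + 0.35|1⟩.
0.7549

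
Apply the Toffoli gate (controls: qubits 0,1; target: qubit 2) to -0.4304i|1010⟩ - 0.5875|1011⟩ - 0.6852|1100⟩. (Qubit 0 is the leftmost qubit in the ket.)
-0.4304i|1010⟩ - 0.5875|1011⟩ - 0.6852|1110⟩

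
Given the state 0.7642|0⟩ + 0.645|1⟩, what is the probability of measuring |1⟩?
0.416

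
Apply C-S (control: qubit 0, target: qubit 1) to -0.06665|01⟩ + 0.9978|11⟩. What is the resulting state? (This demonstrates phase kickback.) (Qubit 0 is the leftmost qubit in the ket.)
-0.06665|01⟩ + 0.9978i|11⟩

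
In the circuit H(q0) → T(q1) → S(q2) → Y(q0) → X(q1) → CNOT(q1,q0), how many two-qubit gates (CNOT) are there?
1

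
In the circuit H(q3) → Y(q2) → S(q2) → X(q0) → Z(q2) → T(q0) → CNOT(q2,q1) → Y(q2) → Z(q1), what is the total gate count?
9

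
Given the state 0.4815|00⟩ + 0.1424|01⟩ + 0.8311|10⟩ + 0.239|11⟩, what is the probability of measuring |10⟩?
0.6907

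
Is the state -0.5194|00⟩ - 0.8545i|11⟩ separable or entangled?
Entangled

Writing the state as a|00⟩ + b|01⟩ + c|10⟩ + d|11⟩, it is a product state iff ad − bc = 0.
Here (a, b, c, d) = (-0.5194, 0, 0, -0.8545i): ad − bc = (-0.5194)(-0.8545i) − (0)(0) = 0.4438i ≠ 0, so the state is entangled.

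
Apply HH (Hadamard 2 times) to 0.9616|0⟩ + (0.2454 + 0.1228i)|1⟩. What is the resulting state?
0.9616|0⟩ + (0.2454 + 0.1228i)|1⟩

H² = I, so an even number of Hadamards cancels: H^2 = I and the state is unchanged.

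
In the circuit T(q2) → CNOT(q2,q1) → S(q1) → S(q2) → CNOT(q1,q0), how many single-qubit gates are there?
3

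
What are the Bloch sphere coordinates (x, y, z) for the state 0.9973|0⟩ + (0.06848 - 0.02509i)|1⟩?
(0.1366, -0.05004, 0.9893)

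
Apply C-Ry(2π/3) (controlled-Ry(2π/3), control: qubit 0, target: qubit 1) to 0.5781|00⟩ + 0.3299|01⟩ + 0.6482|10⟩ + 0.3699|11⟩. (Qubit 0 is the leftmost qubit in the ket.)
0.5781|00⟩ + 0.3299|01⟩ + 0.003757|10⟩ + 0.7463|11⟩

C-Ry(2π/3) leaves the control-|0⟩ kets |00⟩, |01⟩ unchanged and applies Ry(2π/3) to qubit 1 on the control-|1⟩ pair (|10⟩, |11⟩).
Ry(2π/3) = [[cos(θ/2), −sin(θ/2)], [sin(θ/2), cos(θ/2)]]; θ = 2π/3, cos(θ/2) ≈ 0.5, sin(θ/2) ≈ 0.866025.
With a = amp(|10⟩) = 0.6482 and b = amp(|11⟩) = 0.3699:
new amp(|10⟩) = (0.5)·a + (-0.866025)·b = 0.003757
new amp(|11⟩) = (0.866025)·a + (0.5)·b = 0.7463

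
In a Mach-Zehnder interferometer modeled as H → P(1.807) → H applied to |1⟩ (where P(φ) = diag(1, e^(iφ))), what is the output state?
(0.617 - 0.4861i)|0⟩ + (0.383 + 0.4861i)|1⟩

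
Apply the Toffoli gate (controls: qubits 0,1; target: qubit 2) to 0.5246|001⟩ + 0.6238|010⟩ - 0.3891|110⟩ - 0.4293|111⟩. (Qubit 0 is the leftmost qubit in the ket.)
0.5246|001⟩ + 0.6238|010⟩ - 0.4293|110⟩ - 0.3891|111⟩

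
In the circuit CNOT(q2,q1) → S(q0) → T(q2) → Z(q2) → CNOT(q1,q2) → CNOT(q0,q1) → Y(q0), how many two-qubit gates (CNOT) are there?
3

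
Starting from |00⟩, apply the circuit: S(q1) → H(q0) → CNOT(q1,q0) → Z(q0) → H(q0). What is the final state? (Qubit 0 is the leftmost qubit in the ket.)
|10⟩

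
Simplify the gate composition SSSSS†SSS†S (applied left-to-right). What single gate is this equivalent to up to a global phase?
S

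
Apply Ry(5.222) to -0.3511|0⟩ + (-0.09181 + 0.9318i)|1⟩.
(0.3493 - 0.4715i)|0⟩ + (-0.09849 - 0.8037i)|1⟩

Ry(5.222) = [[cos(θ/2), −sin(θ/2)], [sin(θ/2), cos(θ/2)]]; θ = 5.222, cos(θ/2) ≈ -0.862507, sin(θ/2) ≈ 0.506045.
With a = amp(|0⟩) = -0.3511 and b = amp(|1⟩) = (-0.09181 + 0.9318i):
new amp(|0⟩) = (-0.862507)·a + (-0.506045)·b = (0.3493 - 0.4715i)
new amp(|1⟩) = (0.506045)·a + (-0.862507)·b = (-0.09849 - 0.8037i)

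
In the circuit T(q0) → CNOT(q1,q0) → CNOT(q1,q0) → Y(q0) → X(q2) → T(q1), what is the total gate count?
6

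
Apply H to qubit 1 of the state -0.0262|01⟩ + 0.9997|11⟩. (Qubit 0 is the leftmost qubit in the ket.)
-0.01853|00⟩ + 0.01853|01⟩ + 0.7069|10⟩ - 0.7069|11⟩

H on qubit 1 mixes each pair of kets that differ only in qubit 1: amplitudes (a, b) of (|…0…⟩, |…1…⟩) become ((a + b)/√2, (a − b)/√2). Kets absent from the input have amplitude 0.
(|00⟩, |01⟩): (a, b) = (0, -0.0262) → (-0.01853, 0.01853)
(|10⟩, |11⟩): (a, b) = (0, 0.9997) → (0.7069, -0.7069)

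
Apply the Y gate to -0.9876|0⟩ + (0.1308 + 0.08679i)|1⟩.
(0.08679 - 0.1308i)|0⟩ - 0.9876i|1⟩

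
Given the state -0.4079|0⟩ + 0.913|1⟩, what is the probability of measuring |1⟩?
0.8336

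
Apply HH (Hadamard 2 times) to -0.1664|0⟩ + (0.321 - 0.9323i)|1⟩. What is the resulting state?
-0.1664|0⟩ + (0.321 - 0.9323i)|1⟩

H² = I, so an even number of Hadamards cancels: H^2 = I and the state is unchanged.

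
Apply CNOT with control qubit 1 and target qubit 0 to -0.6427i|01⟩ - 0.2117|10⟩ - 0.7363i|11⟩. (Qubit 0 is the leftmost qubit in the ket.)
-0.7363i|01⟩ - 0.2117|10⟩ - 0.6427i|11⟩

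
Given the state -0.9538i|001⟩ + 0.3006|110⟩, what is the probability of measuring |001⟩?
0.9097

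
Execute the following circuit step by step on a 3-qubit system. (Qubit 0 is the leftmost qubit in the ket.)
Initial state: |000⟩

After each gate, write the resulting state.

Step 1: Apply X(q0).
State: |100⟩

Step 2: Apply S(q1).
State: |100⟩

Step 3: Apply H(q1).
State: 1/√2|100⟩ + 1/√2|110⟩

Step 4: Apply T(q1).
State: 1/√2|100⟩ + (1/2 + (1/2)i)|110⟩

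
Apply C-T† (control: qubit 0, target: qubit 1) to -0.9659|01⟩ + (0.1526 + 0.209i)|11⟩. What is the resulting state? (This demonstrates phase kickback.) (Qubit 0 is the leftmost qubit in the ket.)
-0.9659|01⟩ + (0.2557 + 0.03988i)|11⟩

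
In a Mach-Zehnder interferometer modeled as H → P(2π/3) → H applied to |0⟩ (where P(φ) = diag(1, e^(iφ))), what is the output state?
(0.25 + 0.433i)|0⟩ + (0.75 - 0.433i)|1⟩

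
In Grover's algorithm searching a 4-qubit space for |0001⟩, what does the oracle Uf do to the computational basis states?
Uf|x⟩ = -|x⟩ if x = 0001, else |x⟩ (phase flip on target)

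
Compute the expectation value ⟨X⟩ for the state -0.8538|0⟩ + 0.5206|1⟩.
-0.889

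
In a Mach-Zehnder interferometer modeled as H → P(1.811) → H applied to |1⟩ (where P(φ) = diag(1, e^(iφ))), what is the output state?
(0.619 - 0.4856i)|0⟩ + (0.381 + 0.4856i)|1⟩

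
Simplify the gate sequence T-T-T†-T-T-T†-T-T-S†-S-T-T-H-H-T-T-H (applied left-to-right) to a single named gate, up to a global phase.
H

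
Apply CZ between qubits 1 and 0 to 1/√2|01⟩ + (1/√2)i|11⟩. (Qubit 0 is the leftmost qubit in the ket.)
1/√2|01⟩ - (1/√2)i|11⟩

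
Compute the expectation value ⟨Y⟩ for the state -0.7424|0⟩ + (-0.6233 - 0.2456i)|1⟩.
0.3647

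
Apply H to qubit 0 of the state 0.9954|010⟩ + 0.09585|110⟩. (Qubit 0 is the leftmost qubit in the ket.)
0.7716|010⟩ + 0.6361|110⟩

H on qubit 0 mixes each pair of kets that differ only in qubit 0: amplitudes (a, b) of (|…0…⟩, |…1…⟩) become ((a + b)/√2, (a − b)/√2). Kets absent from the input have amplitude 0.
(|010⟩, |110⟩): (a, b) = (0.9954, 0.09585) → (0.7716, 0.6361)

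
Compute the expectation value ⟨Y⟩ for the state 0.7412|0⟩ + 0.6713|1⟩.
0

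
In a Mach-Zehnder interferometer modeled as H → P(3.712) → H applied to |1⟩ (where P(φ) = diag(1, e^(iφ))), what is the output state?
(0.9208 + 0.27i)|0⟩ + (0.07916 - 0.27i)|1⟩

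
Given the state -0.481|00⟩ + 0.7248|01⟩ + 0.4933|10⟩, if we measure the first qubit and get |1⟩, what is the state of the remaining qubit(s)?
|0⟩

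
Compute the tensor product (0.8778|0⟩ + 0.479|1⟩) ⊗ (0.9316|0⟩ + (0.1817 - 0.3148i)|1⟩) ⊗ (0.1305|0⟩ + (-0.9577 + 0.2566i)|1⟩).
0.1067|000⟩ + (-0.7832 + 0.2098i)|001⟩ + (0.02081 - 0.03606i)|010⟩ + (-0.08184 + 0.3056i)|011⟩ + 0.05823|100⟩ + (-0.4274 + 0.1145i)|101⟩ + (0.01136 - 0.01968i)|110⟩ + (-0.04466 + 0.1667i)|111⟩

amp(|b₁b₂…⟩) = product of the factor amplitudes for bits b₁, b₂, …; only kets whose every factor amplitude is nonzero survive.
|000⟩: (0.8778)(0.9316)(0.1305) = 0.1067
|001⟩: (0.8778)(0.9316)(-0.9577 + 0.2566i) = (-0.7832 + 0.2098i)
|010⟩: (0.8778)(0.1817 - 0.3148i)(0.1305) = (0.02081 - 0.03606i)
|011⟩: (0.8778)(0.1817 - 0.3148i)(-0.9577 + 0.2566i) = (-0.08184 + 0.3056i)
|100⟩: (0.479)(0.9316)(0.1305) = 0.05823
|101⟩: (0.479)(0.9316)(-0.9577 + 0.2566i) = (-0.4274 + 0.1145i)
|110⟩: (0.479)(0.1817 - 0.3148i)(0.1305) = (0.01136 - 0.01968i)
|111⟩: (0.479)(0.1817 - 0.3148i)(-0.9577 + 0.2566i) = (-0.04466 + 0.1667i)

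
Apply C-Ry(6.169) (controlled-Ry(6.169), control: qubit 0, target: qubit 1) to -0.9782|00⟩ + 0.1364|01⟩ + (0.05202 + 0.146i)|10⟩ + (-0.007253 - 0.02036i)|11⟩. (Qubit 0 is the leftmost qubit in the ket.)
-0.9782|00⟩ + 0.1364|01⟩ + (-0.05152 - 0.1446i)|10⟩ + (0.01021 + 0.02866i)|11⟩

C-Ry(6.169) leaves the control-|0⟩ kets |00⟩, |01⟩ unchanged and applies Ry(6.169) to qubit 1 on the control-|1⟩ pair (|10⟩, |11⟩).
Ry(6.169) = [[cos(θ/2), −sin(θ/2)], [sin(θ/2), cos(θ/2)]]; θ = 6.169, cos(θ/2) ≈ -0.998371, sin(θ/2) ≈ 0.0570616.
With a = amp(|10⟩) = (0.05202 + 0.146i) and b = amp(|11⟩) = (-0.007253 - 0.02036i):
new amp(|10⟩) = (-0.998371)·a + (-0.0570616)·b = (-0.05152 - 0.1446i)
new amp(|11⟩) = (0.0570616)·a + (-0.998371)·b = (0.01021 + 0.02866i)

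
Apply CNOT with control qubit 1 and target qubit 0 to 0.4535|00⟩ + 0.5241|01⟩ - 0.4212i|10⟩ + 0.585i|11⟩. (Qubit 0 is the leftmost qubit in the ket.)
0.4535|00⟩ + 0.585i|01⟩ - 0.4212i|10⟩ + 0.5241|11⟩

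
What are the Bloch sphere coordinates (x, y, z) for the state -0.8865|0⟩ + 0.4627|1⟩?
(-0.8204, 0, 0.5718)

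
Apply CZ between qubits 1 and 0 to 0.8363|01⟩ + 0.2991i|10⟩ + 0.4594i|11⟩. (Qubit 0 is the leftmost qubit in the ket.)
0.8363|01⟩ + 0.2991i|10⟩ - 0.4594i|11⟩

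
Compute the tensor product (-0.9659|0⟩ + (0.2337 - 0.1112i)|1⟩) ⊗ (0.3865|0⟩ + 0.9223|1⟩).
-0.3733|00⟩ - 0.8908|01⟩ + (0.09033 - 0.04298i)|10⟩ + (0.2155 - 0.1026i)|11⟩

amp(|b₁b₂…⟩) = product of the factor amplitudes for bits b₁, b₂, …; only kets whose every factor amplitude is nonzero survive.
|00⟩: (-0.9659)(0.3865) = -0.3733
|01⟩: (-0.9659)(0.9223) = -0.8908
|10⟩: (0.2337 - 0.1112i)(0.3865) = (0.09033 - 0.04298i)
|11⟩: (0.2337 - 0.1112i)(0.9223) = (0.2155 - 0.1026i)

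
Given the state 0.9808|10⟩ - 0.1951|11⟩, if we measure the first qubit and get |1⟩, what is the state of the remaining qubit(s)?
0.9808|0⟩ - 0.1951|1⟩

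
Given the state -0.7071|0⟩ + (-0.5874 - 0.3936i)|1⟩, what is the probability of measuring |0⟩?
0.5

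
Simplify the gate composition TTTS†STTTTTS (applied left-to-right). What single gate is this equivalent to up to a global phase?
S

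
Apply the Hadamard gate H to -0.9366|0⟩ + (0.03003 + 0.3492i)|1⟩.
(-0.641 + 0.2469i)|0⟩ + (-0.6835 - 0.2469i)|1⟩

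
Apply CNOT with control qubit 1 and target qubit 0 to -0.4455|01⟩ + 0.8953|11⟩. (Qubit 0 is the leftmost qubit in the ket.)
0.8953|01⟩ - 0.4455|11⟩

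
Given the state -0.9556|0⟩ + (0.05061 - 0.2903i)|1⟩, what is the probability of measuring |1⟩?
0.08684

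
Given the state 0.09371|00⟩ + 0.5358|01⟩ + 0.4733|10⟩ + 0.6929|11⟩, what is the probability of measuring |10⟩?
0.224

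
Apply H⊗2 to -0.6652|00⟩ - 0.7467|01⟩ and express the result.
-0.706|00⟩ + 0.04075|01⟩ - 0.706|10⟩ + 0.04075|11⟩

H⊗2 gives amp(|y⟩) = (1/2) Σ_x (−1)^(x·y) amp(|x⟩), where x·y is the number of positions in which both x and y have a 1.
|00⟩: (-0.6652 - 0.7467)/2 = -0.706
|01⟩: (-0.6652 + 0.7467)/2 = 0.04075
|10⟩: (-0.6652 - 0.7467)/2 = -0.706
|11⟩: (-0.6652 + 0.7467)/2 = 0.04075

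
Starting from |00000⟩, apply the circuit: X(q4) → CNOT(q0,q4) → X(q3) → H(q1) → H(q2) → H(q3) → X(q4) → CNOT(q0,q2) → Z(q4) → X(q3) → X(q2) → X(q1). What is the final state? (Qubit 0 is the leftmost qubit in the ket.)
-1/√8|00000⟩ + 1/√8|00010⟩ - 1/√8|00100⟩ + 1/√8|00110⟩ - 1/√8|01000⟩ + 1/√8|01010⟩ - 1/√8|01100⟩ + 1/√8|01110⟩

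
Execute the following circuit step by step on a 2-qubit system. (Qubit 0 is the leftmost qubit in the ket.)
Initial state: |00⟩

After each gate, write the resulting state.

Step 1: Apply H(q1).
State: 1/√2|00⟩ + 1/√2|01⟩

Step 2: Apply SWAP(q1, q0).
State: 1/√2|00⟩ + 1/√2|10⟩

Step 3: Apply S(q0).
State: 1/√2|00⟩ + (1/√2)i|10⟩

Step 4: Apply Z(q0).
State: 1/√2|00⟩ - (1/√2)i|10⟩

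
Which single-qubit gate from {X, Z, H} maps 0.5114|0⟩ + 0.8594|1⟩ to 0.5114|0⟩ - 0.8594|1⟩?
Z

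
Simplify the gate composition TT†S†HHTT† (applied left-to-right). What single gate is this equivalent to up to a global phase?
S†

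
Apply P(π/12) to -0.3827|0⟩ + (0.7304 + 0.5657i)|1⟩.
-0.3827|0⟩ + (0.5591 + 0.7355i)|1⟩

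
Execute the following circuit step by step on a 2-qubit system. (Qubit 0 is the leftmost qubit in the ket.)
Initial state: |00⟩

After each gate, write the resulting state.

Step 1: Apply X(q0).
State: |10⟩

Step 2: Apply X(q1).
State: |11⟩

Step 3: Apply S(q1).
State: i|11⟩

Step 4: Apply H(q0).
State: (1/√2)i|01⟩ - (1/√2)i|11⟩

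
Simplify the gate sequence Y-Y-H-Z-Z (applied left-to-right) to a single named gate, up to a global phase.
H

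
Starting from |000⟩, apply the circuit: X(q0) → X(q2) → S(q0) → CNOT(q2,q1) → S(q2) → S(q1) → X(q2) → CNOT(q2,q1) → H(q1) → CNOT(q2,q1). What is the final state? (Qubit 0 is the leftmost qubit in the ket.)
-(1/√2)i|100⟩ + (1/√2)i|110⟩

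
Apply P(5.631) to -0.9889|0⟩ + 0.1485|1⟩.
-0.9889|0⟩ + (0.118 - 0.09013i)|1⟩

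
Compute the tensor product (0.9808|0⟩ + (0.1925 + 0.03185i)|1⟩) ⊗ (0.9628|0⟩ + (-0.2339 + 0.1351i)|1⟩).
0.9443|00⟩ + (-0.2294 + 0.1325i)|01⟩ + (0.1853 + 0.03067i)|10⟩ + (-0.04933 + 0.01856i)|11⟩

amp(|b₁b₂…⟩) = product of the factor amplitudes for bits b₁, b₂, …; only kets whose every factor amplitude is nonzero survive.
|00⟩: (0.9808)(0.9628) = 0.9443
|01⟩: (0.9808)(-0.2339 + 0.1351i) = (-0.2294 + 0.1325i)
|10⟩: (0.1925 + 0.03185i)(0.9628) = (0.1853 + 0.03067i)
|11⟩: (0.1925 + 0.03185i)(-0.2339 + 0.1351i) = (-0.04933 + 0.01856i)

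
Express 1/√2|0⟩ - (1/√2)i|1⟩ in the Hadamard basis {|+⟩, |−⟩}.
(1/2 - (1/2)i)|+⟩ + (1/2 + (1/2)i)|−⟩

With |ψ⟩ = α|0⟩ + β|1⟩, the Hadamard-basis coefficients are ⟨+|ψ⟩ = (α + β)/√2 and ⟨−|ψ⟩ = (α − β)/√2.
Here α = 1/√2, β = -(1/√2)i: (α + β)/√2 = (1/2 - (1/2)i), (α − β)/√2 = (1/2 + (1/2)i).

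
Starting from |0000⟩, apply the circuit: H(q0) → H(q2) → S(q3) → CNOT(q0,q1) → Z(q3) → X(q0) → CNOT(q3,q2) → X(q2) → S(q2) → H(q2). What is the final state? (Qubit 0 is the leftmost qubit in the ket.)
(1/√8 + (1/√8)i)|0100⟩ + (1/√8 - (1/√8)i)|0110⟩ + (1/√8 + (1/√8)i)|1000⟩ + (1/√8 - (1/√8)i)|1010⟩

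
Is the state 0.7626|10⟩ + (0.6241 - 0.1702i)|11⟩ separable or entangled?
Separable

Writing the state as a|00⟩ + b|01⟩ + c|10⟩ + d|11⟩, it is a product state iff ad − bc = 0.
Here (a, b, c, d) = (0, 0, 0.7626, (0.6241 - 0.1702i)): ad − bc = (0)(0.6241 - 0.1702i) − (0)(0.7626) = 0, so the state is separable.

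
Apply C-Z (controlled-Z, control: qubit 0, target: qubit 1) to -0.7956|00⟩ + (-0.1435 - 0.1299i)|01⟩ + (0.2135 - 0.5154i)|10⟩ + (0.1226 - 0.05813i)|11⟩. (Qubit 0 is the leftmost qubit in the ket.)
-0.7956|00⟩ + (-0.1435 - 0.1299i)|01⟩ + (0.2135 - 0.5154i)|10⟩ + (-0.1226 + 0.05813i)|11⟩

C-Z leaves the control-|0⟩ kets |00⟩, |01⟩ unchanged and applies Z to qubit 1 on the control-|1⟩ pair (|10⟩, |11⟩).
Z = [[1, 0], [0, -1]].
With a = amp(|10⟩) = (0.2135 - 0.5154i) and b = amp(|11⟩) = (0.1226 - 0.05813i):
new amp(|10⟩) = (1)·a = (0.2135 - 0.5154i)
new amp(|11⟩) = (-1)·b = (-0.1226 + 0.05813i)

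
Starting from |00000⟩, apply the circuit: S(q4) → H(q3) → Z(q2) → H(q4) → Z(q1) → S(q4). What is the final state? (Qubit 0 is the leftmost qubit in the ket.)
1/2|00000⟩ + (1/2)i|00001⟩ + 1/2|00010⟩ + (1/2)i|00011⟩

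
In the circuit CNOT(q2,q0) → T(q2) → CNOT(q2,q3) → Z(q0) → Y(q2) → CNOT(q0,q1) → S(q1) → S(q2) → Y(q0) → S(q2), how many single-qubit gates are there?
7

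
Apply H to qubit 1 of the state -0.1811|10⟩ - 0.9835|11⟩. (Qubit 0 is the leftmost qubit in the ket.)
-0.8235|10⟩ + 0.5674|11⟩

H on qubit 1 mixes each pair of kets that differ only in qubit 1: amplitudes (a, b) of (|…0…⟩, |…1…⟩) become ((a + b)/√2, (a − b)/√2). Kets absent from the input have amplitude 0.
(|10⟩, |11⟩): (a, b) = (-0.1811, -0.9835) → (-0.8235, 0.5674)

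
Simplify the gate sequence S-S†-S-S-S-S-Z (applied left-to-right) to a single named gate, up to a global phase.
Z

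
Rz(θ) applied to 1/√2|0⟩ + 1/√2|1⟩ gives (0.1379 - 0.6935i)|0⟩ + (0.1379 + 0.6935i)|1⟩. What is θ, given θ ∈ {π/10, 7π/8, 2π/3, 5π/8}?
7π/8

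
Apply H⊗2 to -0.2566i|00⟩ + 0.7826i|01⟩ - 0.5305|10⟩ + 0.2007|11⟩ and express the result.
(-0.1649 + 0.263i)|00⟩ + (-0.3656 - 0.5196i)|01⟩ + (0.1649 + 0.263i)|10⟩ + (0.3656 - 0.5196i)|11⟩

H⊗2 gives amp(|y⟩) = (1/2) Σ_x (−1)^(x·y) amp(|x⟩), where x·y is the number of positions in which both x and y have a 1.
|00⟩: (-0.2566i + 0.7826i - 0.5305 + 0.2007)/2 = (-0.1649 + 0.263i)
|01⟩: (-0.2566i - 0.7826i - 0.5305 - 0.2007)/2 = (-0.3656 - 0.5196i)
|10⟩: (-0.2566i + 0.7826i + 0.5305 - 0.2007)/2 = (0.1649 + 0.263i)
|11⟩: (-0.2566i - 0.7826i + 0.5305 + 0.2007)/2 = (0.3656 - 0.5196i)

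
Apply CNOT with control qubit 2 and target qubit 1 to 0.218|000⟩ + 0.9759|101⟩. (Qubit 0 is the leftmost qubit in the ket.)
0.218|000⟩ + 0.9759|111⟩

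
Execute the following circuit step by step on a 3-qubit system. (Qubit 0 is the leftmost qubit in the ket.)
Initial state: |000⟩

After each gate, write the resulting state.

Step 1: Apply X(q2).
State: |001⟩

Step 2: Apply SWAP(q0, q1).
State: |001⟩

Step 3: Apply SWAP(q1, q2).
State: |010⟩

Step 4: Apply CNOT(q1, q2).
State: |011⟩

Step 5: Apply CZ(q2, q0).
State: |011⟩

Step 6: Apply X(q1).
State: |001⟩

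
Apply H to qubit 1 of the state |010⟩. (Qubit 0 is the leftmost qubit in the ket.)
1/√2|000⟩ - 1/√2|010⟩

H on qubit 1 mixes each pair of kets that differ only in qubit 1: amplitudes (a, b) of (|…0…⟩, |…1…⟩) become ((a + b)/√2, (a − b)/√2). Kets absent from the input have amplitude 0.
(|000⟩, |010⟩): (a, b) = (0, 1) → (1/√2, -1/√2)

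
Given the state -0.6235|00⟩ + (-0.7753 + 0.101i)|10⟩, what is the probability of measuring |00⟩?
0.3888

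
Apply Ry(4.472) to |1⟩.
-0.7868|0⟩ - 0.6172|1⟩

Ry(4.472) = [[cos(θ/2), −sin(θ/2)], [sin(θ/2), cos(θ/2)]]; θ = 4.472, cos(θ/2) ≈ -0.617219, sin(θ/2) ≈ 0.786791.
With a = amp(|0⟩) = 0 and b = amp(|1⟩) = 1:
new amp(|0⟩) = (-0.617219)·a + (-0.786791)·b = -0.7868
new amp(|1⟩) = (0.786791)·a + (-0.617219)·b = -0.6172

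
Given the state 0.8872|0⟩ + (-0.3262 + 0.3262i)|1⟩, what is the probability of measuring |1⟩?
0.2128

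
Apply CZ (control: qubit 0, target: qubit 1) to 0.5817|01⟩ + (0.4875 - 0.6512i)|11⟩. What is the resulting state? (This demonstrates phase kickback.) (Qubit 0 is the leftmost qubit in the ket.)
0.5817|01⟩ + (-0.4875 + 0.6512i)|11⟩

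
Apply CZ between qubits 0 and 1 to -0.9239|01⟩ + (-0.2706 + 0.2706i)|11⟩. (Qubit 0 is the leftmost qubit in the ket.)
-0.9239|01⟩ + (0.2706 - 0.2706i)|11⟩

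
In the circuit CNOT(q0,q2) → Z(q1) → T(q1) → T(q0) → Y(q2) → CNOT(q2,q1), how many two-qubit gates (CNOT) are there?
2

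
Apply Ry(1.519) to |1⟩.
-0.6886|0⟩ + 0.7252|1⟩

Ry(1.519) = [[cos(θ/2), −sin(θ/2)], [sin(θ/2), cos(θ/2)]]; θ = 1.519, cos(θ/2) ≈ 0.72518, sin(θ/2) ≈ 0.688559.
With a = amp(|0⟩) = 0 and b = amp(|1⟩) = 1:
new amp(|0⟩) = (0.72518)·a + (-0.688559)·b = -0.6886
new amp(|1⟩) = (0.688559)·a + (0.72518)·b = 0.7252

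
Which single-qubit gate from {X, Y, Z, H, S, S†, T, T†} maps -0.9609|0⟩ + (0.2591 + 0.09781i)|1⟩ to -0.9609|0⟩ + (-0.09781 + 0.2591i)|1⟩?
S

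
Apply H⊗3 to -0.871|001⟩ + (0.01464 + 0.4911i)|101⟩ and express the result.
(-0.3028 + 0.1736i)|000⟩ + (0.3028 - 0.1736i)|001⟩ + (-0.3028 + 0.1736i)|010⟩ + (0.3028 - 0.1736i)|011⟩ + (-0.3131 - 0.1736i)|100⟩ + (0.3131 + 0.1736i)|101⟩ + (-0.3131 - 0.1736i)|110⟩ + (0.3131 + 0.1736i)|111⟩

H⊗3 gives amp(|y⟩) = (1/2√2) Σ_x (−1)^(x·y) amp(|x⟩), where x·y is the number of positions in which both x and y have a 1.
|000⟩: (-0.871 + (0.01464 + 0.4911i))/(2√2) = (-0.3028 + 0.1736i)
|001⟩: (0.871 - (0.01464 + 0.4911i))/(2√2) = (0.3028 - 0.1736i)
|010⟩: (-0.871 + (0.01464 + 0.4911i))/(2√2) = (-0.3028 + 0.1736i)
|011⟩: (0.871 - (0.01464 + 0.4911i))/(2√2) = (0.3028 - 0.1736i)
|100⟩: (-0.871 - (0.01464 + 0.4911i))/(2√2) = (-0.3131 - 0.1736i)
|101⟩: (0.871 + (0.01464 + 0.4911i))/(2√2) = (0.3131 + 0.1736i)
|110⟩: (-0.871 - (0.01464 + 0.4911i))/(2√2) = (-0.3131 - 0.1736i)
|111⟩: (0.871 + (0.01464 + 0.4911i))/(2√2) = (0.3131 + 0.1736i)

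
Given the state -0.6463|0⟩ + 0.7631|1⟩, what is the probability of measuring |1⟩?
0.5823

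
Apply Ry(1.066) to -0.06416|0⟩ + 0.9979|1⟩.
-0.5623|0⟩ + 0.8269|1⟩

Ry(1.066) = [[cos(θ/2), −sin(θ/2)], [sin(θ/2), cos(θ/2)]]; θ = 1.066, cos(θ/2) ≈ 0.861287, sin(θ/2) ≈ 0.508119.
With a = amp(|0⟩) = -0.06416 and b = amp(|1⟩) = 0.9979:
new amp(|0⟩) = (0.861287)·a + (-0.508119)·b = -0.5623
new amp(|1⟩) = (0.508119)·a + (0.861287)·b = 0.8269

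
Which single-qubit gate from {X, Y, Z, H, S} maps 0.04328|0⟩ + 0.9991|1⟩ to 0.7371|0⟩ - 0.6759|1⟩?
H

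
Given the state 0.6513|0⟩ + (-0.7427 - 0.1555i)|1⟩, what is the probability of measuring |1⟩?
0.5758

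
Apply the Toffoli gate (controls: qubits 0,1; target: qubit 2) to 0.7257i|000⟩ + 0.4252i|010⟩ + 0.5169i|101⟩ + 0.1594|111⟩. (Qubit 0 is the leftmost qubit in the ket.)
0.7257i|000⟩ + 0.4252i|010⟩ + 0.5169i|101⟩ + 0.1594|110⟩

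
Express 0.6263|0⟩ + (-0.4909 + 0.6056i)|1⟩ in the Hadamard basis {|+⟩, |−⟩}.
(0.09574 + 0.4282i)|+⟩ + (0.79 - 0.4282i)|−⟩

With |ψ⟩ = α|0⟩ + β|1⟩, the Hadamard-basis coefficients are ⟨+|ψ⟩ = (α + β)/√2 and ⟨−|ψ⟩ = (α − β)/√2.
Here α = 0.6263, β = (-0.4909 + 0.6056i): (α + β)/√2 = (0.09574 + 0.4282i), (α − β)/√2 = (0.79 - 0.4282i).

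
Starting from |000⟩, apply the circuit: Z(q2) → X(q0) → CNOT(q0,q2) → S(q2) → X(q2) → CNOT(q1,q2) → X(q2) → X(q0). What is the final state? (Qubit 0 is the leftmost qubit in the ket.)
i|001⟩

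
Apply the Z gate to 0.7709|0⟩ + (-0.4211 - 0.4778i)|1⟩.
0.7709|0⟩ + (0.4211 + 0.4778i)|1⟩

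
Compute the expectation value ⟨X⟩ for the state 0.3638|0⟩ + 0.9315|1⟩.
0.6778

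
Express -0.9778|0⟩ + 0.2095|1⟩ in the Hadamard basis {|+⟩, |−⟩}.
-0.5433|+⟩ - 0.8395|−⟩

With |ψ⟩ = α|0⟩ + β|1⟩, the Hadamard-basis coefficients are ⟨+|ψ⟩ = (α + β)/√2 and ⟨−|ψ⟩ = (α − β)/√2.
Here α = -0.9778, β = 0.2095: (α + β)/√2 = -0.5433, (α − β)/√2 = -0.8395.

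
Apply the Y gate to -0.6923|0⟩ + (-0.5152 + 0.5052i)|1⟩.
(0.5052 + 0.5152i)|0⟩ - 0.6923i|1⟩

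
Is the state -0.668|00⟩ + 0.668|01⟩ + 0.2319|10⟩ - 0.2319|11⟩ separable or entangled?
Separable

Writing the state as a|00⟩ + b|01⟩ + c|10⟩ + d|11⟩, it is a product state iff ad − bc = 0.
Here (a, b, c, d) = (-0.668, 0.668, 0.2319, -0.2319): ad − bc = (-0.668)(-0.2319) − (0.668)(0.2319) = 0, so the state is separable.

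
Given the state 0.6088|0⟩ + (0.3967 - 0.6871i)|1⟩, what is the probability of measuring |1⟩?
0.6295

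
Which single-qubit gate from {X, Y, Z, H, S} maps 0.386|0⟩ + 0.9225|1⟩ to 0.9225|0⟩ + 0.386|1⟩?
X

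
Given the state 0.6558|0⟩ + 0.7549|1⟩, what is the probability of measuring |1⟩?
0.5699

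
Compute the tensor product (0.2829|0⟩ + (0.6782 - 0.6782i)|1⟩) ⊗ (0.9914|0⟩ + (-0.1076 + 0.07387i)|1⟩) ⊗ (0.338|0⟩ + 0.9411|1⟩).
0.0948|000⟩ + 0.2639|001⟩ + (-0.01029 + 0.007063i)|010⟩ + (-0.02865 + 0.01967i)|011⟩ + (0.2273 - 0.2273i)|100⟩ + (0.6328 - 0.6328i)|101⟩ + (-0.007732 + 0.0416i)|110⟩ + (-0.02153 + 0.1158i)|111⟩

amp(|b₁b₂…⟩) = product of the factor amplitudes for bits b₁, b₂, …; only kets whose every factor amplitude is nonzero survive.
|000⟩: (0.2829)(0.9914)(0.338) = 0.0948
|001⟩: (0.2829)(0.9914)(0.9411) = 0.2639
|010⟩: (0.2829)(-0.1076 + 0.07387i)(0.338) = (-0.01029 + 0.007063i)
|011⟩: (0.2829)(-0.1076 + 0.07387i)(0.9411) = (-0.02865 + 0.01967i)
|100⟩: (0.6782 - 0.6782i)(0.9914)(0.338) = (0.2273 - 0.2273i)
|101⟩: (0.6782 - 0.6782i)(0.9914)(0.9411) = (0.6328 - 0.6328i)
|110⟩: (0.6782 - 0.6782i)(-0.1076 + 0.07387i)(0.338) = (-0.007732 + 0.0416i)
|111⟩: (0.6782 - 0.6782i)(-0.1076 + 0.07387i)(0.9411) = (-0.02153 + 0.1158i)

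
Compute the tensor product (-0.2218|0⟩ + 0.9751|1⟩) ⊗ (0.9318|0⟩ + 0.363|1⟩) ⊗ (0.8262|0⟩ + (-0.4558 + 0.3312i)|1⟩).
-0.1708|000⟩ + (0.0942 - 0.06845i)|001⟩ - 0.06652|010⟩ + (0.0367 - 0.02667i)|011⟩ + 0.7507|100⟩ + (-0.4141 + 0.3009i)|101⟩ + 0.2924|110⟩ + (-0.1613 + 0.1172i)|111⟩

amp(|b₁b₂…⟩) = product of the factor amplitudes for bits b₁, b₂, …; only kets whose every factor amplitude is nonzero survive.
|000⟩: (-0.2218)(0.9318)(0.8262) = -0.1708
|001⟩: (-0.2218)(0.9318)(-0.4558 + 0.3312i) = (0.0942 - 0.06845i)
|010⟩: (-0.2218)(0.363)(0.8262) = -0.06652
|011⟩: (-0.2218)(0.363)(-0.4558 + 0.3312i) = (0.0367 - 0.02667i)
|100⟩: (0.9751)(0.9318)(0.8262) = 0.7507
|101⟩: (0.9751)(0.9318)(-0.4558 + 0.3312i) = (-0.4141 + 0.3009i)
|110⟩: (0.9751)(0.363)(0.8262) = 0.2924
|111⟩: (0.9751)(0.363)(-0.4558 + 0.3312i) = (-0.1613 + 0.1172i)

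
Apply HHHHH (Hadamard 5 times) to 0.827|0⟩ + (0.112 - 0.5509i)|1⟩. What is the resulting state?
(0.664 - 0.3895i)|0⟩ + (0.5056 + 0.3895i)|1⟩

H² = I, so H^5 = H: a single Hadamard. With (a, b) = (0.827, (0.112 - 0.5509i)), H gives ((a + b)/√2, (a − b)/√2) = ((0.664 - 0.3895i), (0.5056 + 0.3895i)).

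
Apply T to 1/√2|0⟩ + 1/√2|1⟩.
1/√2|0⟩ + (1/2 + (1/2)i)|1⟩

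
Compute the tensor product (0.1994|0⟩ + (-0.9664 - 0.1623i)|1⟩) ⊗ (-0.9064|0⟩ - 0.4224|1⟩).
-0.1807|00⟩ - 0.08423|01⟩ + (0.8759 + 0.1471i)|10⟩ + (0.4082 + 0.06856i)|11⟩

amp(|b₁b₂…⟩) = product of the factor amplitudes for bits b₁, b₂, …; only kets whose every factor amplitude is nonzero survive.
|00⟩: (0.1994)(-0.9064) = -0.1807
|01⟩: (0.1994)(-0.4224) = -0.08423
|10⟩: (-0.9664 - 0.1623i)(-0.9064) = (0.8759 + 0.1471i)
|11⟩: (-0.9664 - 0.1623i)(-0.4224) = (0.4082 + 0.06856i)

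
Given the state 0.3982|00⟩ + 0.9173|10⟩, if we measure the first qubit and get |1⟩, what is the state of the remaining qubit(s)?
|0⟩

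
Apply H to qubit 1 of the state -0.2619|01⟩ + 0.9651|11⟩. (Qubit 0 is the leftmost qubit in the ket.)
-0.1852|00⟩ + 0.1852|01⟩ + 0.6824|10⟩ - 0.6824|11⟩

H on qubit 1 mixes each pair of kets that differ only in qubit 1: amplitudes (a, b) of (|…0…⟩, |…1…⟩) become ((a + b)/√2, (a − b)/√2). Kets absent from the input have amplitude 0.
(|00⟩, |01⟩): (a, b) = (0, -0.2619) → (-0.1852, 0.1852)
(|10⟩, |11⟩): (a, b) = (0, 0.9651) → (0.6824, -0.6824)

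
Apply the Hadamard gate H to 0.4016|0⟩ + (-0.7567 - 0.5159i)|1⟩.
(-0.2511 - 0.3648i)|0⟩ + (0.819 + 0.3648i)|1⟩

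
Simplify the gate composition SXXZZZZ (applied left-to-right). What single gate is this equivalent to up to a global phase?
S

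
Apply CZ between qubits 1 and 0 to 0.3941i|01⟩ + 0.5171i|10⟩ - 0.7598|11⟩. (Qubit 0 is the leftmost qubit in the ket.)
0.3941i|01⟩ + 0.5171i|10⟩ + 0.7598|11⟩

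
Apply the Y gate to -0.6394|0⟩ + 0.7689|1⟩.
-0.7689i|0⟩ - 0.6394i|1⟩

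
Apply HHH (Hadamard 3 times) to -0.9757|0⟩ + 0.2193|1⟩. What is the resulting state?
-0.5349|0⟩ - 0.845|1⟩

H² = I, so H^3 = H: a single Hadamard. With (a, b) = (-0.9757, 0.2193), H gives ((a + b)/√2, (a − b)/√2) = (-0.5349, -0.845).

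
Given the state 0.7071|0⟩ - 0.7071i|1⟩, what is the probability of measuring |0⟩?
0.5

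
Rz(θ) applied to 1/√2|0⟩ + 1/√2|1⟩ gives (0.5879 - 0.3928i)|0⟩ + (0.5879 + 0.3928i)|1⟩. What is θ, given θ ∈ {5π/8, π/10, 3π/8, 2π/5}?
3π/8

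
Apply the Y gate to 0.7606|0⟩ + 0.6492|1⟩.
-0.6492i|0⟩ + 0.7606i|1⟩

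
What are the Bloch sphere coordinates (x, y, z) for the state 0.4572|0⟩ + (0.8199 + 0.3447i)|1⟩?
(0.7497, 0.3152, -0.582)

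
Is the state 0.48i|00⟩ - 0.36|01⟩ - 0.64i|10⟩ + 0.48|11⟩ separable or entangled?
Separable

Writing the state as a|00⟩ + b|01⟩ + c|10⟩ + d|11⟩, it is a product state iff ad − bc = 0.
Here (a, b, c, d) = (0.48i, -0.36, -0.64i, 0.48): ad − bc = (0.48i)(0.48) − (-0.36)(-0.64i) = 0, so the state is separable.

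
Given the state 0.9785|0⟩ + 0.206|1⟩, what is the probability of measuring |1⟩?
0.04244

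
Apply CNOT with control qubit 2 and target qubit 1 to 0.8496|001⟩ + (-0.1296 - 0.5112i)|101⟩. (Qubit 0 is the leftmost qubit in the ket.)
0.8496|011⟩ + (-0.1296 - 0.5112i)|111⟩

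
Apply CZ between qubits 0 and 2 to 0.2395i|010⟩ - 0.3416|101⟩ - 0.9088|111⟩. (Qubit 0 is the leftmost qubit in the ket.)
0.2395i|010⟩ + 0.3416|101⟩ + 0.9088|111⟩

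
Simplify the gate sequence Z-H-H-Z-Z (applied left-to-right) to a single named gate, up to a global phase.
Z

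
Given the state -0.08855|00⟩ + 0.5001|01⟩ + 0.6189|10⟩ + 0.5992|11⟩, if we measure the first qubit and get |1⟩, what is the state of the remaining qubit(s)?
0.7184|0⟩ + 0.6956|1⟩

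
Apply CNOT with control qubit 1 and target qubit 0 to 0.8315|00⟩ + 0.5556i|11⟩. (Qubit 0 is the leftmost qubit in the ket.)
0.8315|00⟩ + 0.5556i|01⟩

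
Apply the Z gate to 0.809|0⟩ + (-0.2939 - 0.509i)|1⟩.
0.809|0⟩ + (0.2939 + 0.509i)|1⟩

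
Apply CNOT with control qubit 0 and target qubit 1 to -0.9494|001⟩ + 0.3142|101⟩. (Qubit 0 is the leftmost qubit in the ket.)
-0.9494|001⟩ + 0.3142|111⟩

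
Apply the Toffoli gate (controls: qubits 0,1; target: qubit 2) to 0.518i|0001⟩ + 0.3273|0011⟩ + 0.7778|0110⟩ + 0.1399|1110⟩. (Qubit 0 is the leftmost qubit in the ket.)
0.518i|0001⟩ + 0.3273|0011⟩ + 0.7778|0110⟩ + 0.1399|1100⟩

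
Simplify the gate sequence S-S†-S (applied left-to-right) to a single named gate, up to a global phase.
S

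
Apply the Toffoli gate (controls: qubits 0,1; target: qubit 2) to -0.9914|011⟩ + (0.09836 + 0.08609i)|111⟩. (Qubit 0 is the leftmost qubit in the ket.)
-0.9914|011⟩ + (0.09836 + 0.08609i)|110⟩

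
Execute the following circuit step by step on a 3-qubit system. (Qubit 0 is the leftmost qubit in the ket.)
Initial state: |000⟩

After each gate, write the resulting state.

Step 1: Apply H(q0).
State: 1/√2|000⟩ + 1/√2|100⟩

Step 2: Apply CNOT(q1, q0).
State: 1/√2|000⟩ + 1/√2|100⟩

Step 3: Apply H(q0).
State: |000⟩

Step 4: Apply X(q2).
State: |001⟩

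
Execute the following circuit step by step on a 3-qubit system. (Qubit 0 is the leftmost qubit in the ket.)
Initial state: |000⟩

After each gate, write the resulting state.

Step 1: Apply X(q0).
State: |100⟩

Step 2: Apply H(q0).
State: 1/√2|000⟩ - 1/√2|100⟩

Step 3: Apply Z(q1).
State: 1/√2|000⟩ - 1/√2|100⟩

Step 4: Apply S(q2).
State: 1/√2|000⟩ - 1/√2|100⟩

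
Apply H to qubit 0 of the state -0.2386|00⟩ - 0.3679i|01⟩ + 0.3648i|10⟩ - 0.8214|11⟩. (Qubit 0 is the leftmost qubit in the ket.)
(-0.1687 + 0.258i)|00⟩ + (-0.5808 - 0.2601i)|01⟩ + (-0.1687 - 0.258i)|10⟩ + (0.5808 - 0.2601i)|11⟩

H on qubit 0 mixes each pair of kets that differ only in qubit 0: amplitudes (a, b) of (|…0…⟩, |…1…⟩) become ((a + b)/√2, (a − b)/√2). Kets absent from the input have amplitude 0.
(|00⟩, |10⟩): (a, b) = (-0.2386, 0.3648i) → ((-0.1687 + 0.258i), (-0.1687 - 0.258i))
(|01⟩, |11⟩): (a, b) = (-0.3679i, -0.8214) → ((-0.5808 - 0.2601i), (0.5808 - 0.2601i))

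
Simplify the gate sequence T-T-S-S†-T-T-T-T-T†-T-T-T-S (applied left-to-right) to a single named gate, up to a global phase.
S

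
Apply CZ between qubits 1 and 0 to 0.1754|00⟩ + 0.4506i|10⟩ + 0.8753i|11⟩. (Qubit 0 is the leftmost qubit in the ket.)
0.1754|00⟩ + 0.4506i|10⟩ - 0.8753i|11⟩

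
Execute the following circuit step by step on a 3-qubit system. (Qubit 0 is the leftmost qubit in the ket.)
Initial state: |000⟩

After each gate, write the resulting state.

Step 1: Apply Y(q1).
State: i|010⟩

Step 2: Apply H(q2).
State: (1/√2)i|010⟩ + (1/√2)i|011⟩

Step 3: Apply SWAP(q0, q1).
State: (1/√2)i|100⟩ + (1/√2)i|101⟩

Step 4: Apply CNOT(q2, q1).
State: (1/√2)i|100⟩ + (1/√2)i|111⟩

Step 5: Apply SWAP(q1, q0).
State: (1/√2)i|010⟩ + (1/√2)i|111⟩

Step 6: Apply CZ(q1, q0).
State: (1/√2)i|010⟩ - (1/√2)i|111⟩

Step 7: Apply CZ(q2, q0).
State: (1/√2)i|010⟩ + (1/√2)i|111⟩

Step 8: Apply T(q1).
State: (-1/2 + (1/2)i)|010⟩ + (-1/2 + (1/2)i)|111⟩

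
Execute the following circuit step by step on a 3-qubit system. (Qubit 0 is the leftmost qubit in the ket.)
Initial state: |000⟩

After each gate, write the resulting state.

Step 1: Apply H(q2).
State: 1/√2|000⟩ + 1/√2|001⟩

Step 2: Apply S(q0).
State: 1/√2|000⟩ + 1/√2|001⟩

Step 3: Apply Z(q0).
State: 1/√2|000⟩ + 1/√2|001⟩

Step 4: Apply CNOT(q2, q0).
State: 1/√2|000⟩ + 1/√2|101⟩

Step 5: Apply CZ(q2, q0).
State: 1/√2|000⟩ - 1/√2|101⟩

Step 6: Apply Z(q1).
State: 1/√2|000⟩ - 1/√2|101⟩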